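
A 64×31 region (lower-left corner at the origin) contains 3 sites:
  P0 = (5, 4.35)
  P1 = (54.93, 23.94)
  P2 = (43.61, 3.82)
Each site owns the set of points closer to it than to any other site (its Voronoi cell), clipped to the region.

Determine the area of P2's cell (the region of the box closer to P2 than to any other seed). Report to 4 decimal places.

1. box [0,64]×[0,31]: [(0, 0) (64, 0) (64, 31) (0, 31)]
2. ⊥bis P2·P0 via (24.305,4.085): [(24.2489, 0) (64, 0) (64, 31) (24.6745, 31)]  |A|=1225.6875
3. ⊥bis P2·P1 via (49.27,13.88): [(24.6298, 27.7432) (24.2489, 0) (64, 0) (64, 5.5925)]  |A|=661.5009
4. canonical 4-gon: [(24.6298, 27.7432) (24.2489, 0) (64, 0) (64, 5.5925)]
5. shoelace: 661.5009

Area of P2's cell: 661.5009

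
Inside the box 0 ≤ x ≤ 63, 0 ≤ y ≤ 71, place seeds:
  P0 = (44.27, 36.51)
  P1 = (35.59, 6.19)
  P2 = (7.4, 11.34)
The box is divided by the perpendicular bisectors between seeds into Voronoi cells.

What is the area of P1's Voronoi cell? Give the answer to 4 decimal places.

Area of P1's cell: 837.9158

1. box [0,63]×[0,71]: [(0, 0) (63, 0) (63, 71) (0, 71)]
2. ⊥bis P1·P0 via (39.93,21.35): [(0, 32.7811) (0, 0) (63, 0) (63, 14.7455)]  |A|=1497.0903
3. ⊥bis P1·P2 via (21.495,8.765): [(24.5961, 25.7398) (19.8937, 0) (63, 0) (63, 14.7455)]  |A|=837.9158
4. canonical 4-gon: [(24.5961, 25.7398) (19.8937, 0) (63, 0) (63, 14.7455)]
5. shoelace: 837.9158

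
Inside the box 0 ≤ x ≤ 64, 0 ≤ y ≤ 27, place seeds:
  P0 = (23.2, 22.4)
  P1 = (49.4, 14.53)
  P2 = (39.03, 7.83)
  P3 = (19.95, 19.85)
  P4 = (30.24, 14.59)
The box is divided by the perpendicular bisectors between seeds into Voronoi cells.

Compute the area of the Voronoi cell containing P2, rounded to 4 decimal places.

1. box [0,64]×[0,27]: [(0, 0) (64, 0) (64, 27) (0, 27)]
2. ⊥bis P2·P0 via (31.115,15.115): [(17.2031, 0) (64, 0) (64, 27) (42.054, 27)]  |A|=928.0292
3. ⊥bis P2·P1 via (44.215,11.18): [(37.3182, 21.8546) (17.2031, 0) (51.4383, 0)]  |A|=374.0993
4. ⊥bis P2·P3 via (29.49,13.84): [(37.3182, 21.8546) (28.5107, 12.2854) (20.7711, 0) (51.4383, 0)]  |A|=352.1821
5. ⊥bis P2·P4 via (34.635,11.21): [(39.8307, 17.9659) (26.0139, 0) (51.4383, 0)]  |A|=228.3866
6. canonical 3-gon: [(39.8307, 17.9659) (26.0139, 0) (51.4383, 0)]
7. shoelace: 228.3866

Area of P2's cell: 228.3866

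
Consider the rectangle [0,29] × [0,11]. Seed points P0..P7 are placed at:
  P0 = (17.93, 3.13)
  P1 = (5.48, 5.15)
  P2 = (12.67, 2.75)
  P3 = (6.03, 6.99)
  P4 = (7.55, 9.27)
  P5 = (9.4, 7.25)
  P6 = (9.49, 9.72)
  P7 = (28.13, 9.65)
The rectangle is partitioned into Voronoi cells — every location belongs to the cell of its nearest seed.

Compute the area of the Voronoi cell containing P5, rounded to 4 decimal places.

1. box [0,29]×[0,11]: [(0, 0) (29, 0) (29, 11) (0, 11)]
2. ⊥bis P5·P0 via (13.665,5.19): [(0, 0) (11.1582, 0) (16.4712, 11) (0, 11)]  |A|=151.962
3. ⊥bis P5·P1 via (7.44,6.2): [(10.7614, 0) (11.1582, 0) (16.4712, 11) (4.8686, 11)]  |A|=65.997
4. ⊥bis P5·P2 via (11.035,5): [(8.9101, 3.4559) (14.9459, 7.8419) (16.4712, 11) (4.8686, 11)]  |A|=49.9516
5. ⊥bis P5·P3 via (7.715,7.12): [(7.8442, 5.4455) (8.9101, 3.4559) (14.9459, 7.8419) (16.4712, 11) (7.4157, 11)]  |A|=42.8778
6. ⊥bis P5·P4 via (8.475,8.26): [(7.683, 7.5347) (7.8442, 5.4455) (8.9101, 3.4559) (14.9459, 7.8419) (16.4712, 11) (11.4668, 11)]  |A|=35.8585
7. ⊥bis P5·P6 via (9.445,8.485): [(8.7484, 8.5104) (7.683, 7.5347) (7.8442, 5.4455) (8.9101, 3.4559) (14.9459, 7.8419) (15.156, 8.2769)]  |A|=20.7512
8. ⊥bis P5·P7 via (18.765,8.45): [(8.7484, 8.5104) (7.683, 7.5347) (7.8442, 5.4455) (8.9101, 3.4559) (14.9459, 7.8419) (15.156, 8.2769)]  |A|=20.7512
9. canonical 6-gon: [(8.7484, 8.5104) (7.683, 7.5347) (7.8442, 5.4455) (8.9101, 3.4559) (14.9459, 7.8419) (15.156, 8.2769)]
10. shoelace: 20.7512

Area of P5's cell: 20.7512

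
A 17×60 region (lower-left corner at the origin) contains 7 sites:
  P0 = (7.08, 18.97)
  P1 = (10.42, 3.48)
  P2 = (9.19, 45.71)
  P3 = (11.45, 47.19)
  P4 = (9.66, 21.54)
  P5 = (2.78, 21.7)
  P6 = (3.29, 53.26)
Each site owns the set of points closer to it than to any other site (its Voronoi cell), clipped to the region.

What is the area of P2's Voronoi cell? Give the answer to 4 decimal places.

1. box [0,17]×[0,60]: [(0, 0) (17, 0) (17, 60) (0, 60)]
2. ⊥bis P2·P0 via (8.135,32.34): [(0, 32.9819) (17, 31.6405) (17, 60) (0, 60)]  |A|=470.7096
3. ⊥bis P2·P1 via (9.805,24.595): [(0, 32.9819) (17, 31.6405) (17, 60) (0, 60)]  |A|=470.7096
4. ⊥bis P2·P3 via (10.32,46.45): [(0, 32.9819) (17, 31.6405) (17, 36.2495) (1.4465, 60) (0, 60)]  |A|=286.0082
5. ⊥bis P2·P4 via (9.425,33.625): [(0, 33.4417) (17, 33.7723) (17, 36.2495) (1.4465, 60) (0, 60)]  |A|=263.9793
6. ⊥bis P2·P5 via (5.985,33.705): [(0, 35.3028) (6.4979, 33.5681) (17, 33.7723) (17, 36.2495) (1.4465, 60) (0, 60)]  |A|=257.9327
7. ⊥bis P2·P6 via (6.24,49.485): [(0, 44.6087) (0, 35.3028) (6.4979, 33.5681) (17, 33.7723) (17, 36.2495) (7.6241, 50.5666)]  |A|=192.4371
8. canonical 6-gon: [(0, 44.6087) (0, 35.3028) (6.4979, 33.5681) (17, 33.7723) (17, 36.2495) (7.6241, 50.5666)]
9. shoelace: 192.4371

Area of P2's cell: 192.4371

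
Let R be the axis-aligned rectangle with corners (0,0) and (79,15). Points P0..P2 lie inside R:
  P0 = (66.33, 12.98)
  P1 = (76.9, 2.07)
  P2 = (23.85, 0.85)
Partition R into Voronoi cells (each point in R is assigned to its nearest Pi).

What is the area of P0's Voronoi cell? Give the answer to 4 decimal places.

Area of P0's cell: 399.9407

1. box [0,79]×[0,15]: [(0, 0) (79, 0) (79, 15) (0, 15)]
2. ⊥bis P0·P1 via (71.615,7.525): [(0, 0) (63.8479, 0) (79, 14.6799) (79, 15) (0, 15)]  |A|=1073.785
3. ⊥bis P0·P2 via (45.09,6.915): [(47.0646, 0) (63.8479, 0) (79, 14.6799) (79, 15) (42.7814, 15)]  |A|=399.9407
4. canonical 5-gon: [(47.0646, 0) (63.8479, 0) (79, 14.6799) (79, 15) (42.7814, 15)]
5. shoelace: 399.9407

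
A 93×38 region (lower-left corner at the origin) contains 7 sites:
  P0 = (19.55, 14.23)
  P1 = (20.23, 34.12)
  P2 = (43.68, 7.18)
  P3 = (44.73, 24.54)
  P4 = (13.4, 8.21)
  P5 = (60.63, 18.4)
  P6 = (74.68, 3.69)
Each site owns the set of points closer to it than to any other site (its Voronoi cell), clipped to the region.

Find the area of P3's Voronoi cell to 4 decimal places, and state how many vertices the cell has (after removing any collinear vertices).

1. box [0,93]×[0,38]: [(0, 0) (93, 0) (93, 38) (0, 38)]
2. ⊥bis P3·P0 via (32.14,19.385): [(40.0772, 0) (93, 0) (93, 38) (24.5181, 38)]  |A|=2306.6897
3. ⊥bis P3·P1 via (32.48,29.33): [(30.3248, 23.8183) (40.0772, 0) (93, 0) (93, 38) (35.8701, 38)]  |A|=2226.1935
4. ⊥bis P3·P2 via (44.205,15.86): [(30.3248, 23.8183) (33.3136, 16.5188) (93, 12.9087) (93, 38) (35.8701, 38)]  |A|=1403.8476
5. ⊥bis P3·P4 via (29.065,16.375): [(30.3248, 23.8183) (33.3136, 16.5188) (93, 12.9087) (93, 38) (35.8701, 38)]  |A|=1403.8476
6. ⊥bis P3·P5 via (52.68,21.47): [(30.3248, 23.8183) (33.3136, 16.5188) (50.3696, 15.4871) (59.0633, 38) (35.8701, 38)]  |A|=487.0155
7. ⊥bis P3·P6 via (59.705,14.115): [(30.3248, 23.8183) (33.3136, 16.5188) (50.3696, 15.4871) (59.0633, 38) (35.8701, 38)]  |A|=487.0155
8. canonical 5-gon: [(30.3248, 23.8183) (33.3136, 16.5188) (50.3696, 15.4871) (59.0633, 38) (35.8701, 38)]
9. shoelace: 487.0155

Area of P3's cell: 487.0155 (5 vertices)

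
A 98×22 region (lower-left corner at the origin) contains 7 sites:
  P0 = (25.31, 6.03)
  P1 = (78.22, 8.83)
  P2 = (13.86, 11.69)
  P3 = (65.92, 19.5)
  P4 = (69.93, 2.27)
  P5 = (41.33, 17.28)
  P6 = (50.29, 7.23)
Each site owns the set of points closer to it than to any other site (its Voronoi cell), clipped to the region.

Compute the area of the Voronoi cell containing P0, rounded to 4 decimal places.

1. box [0,98]×[0,22]: [(0, 0) (98, 0) (98, 22) (0, 22)]
2. ⊥bis P0·P1 via (51.765,7.43): [(0, 0) (52.1582, 0) (50.994, 22) (0, 22)]  |A|=1134.6737
3. ⊥bis P0·P2 via (19.585,8.86): [(15.2053, 0) (52.1582, 0) (50.994, 22) (26.0804, 22)]  |A|=680.5309
4. ⊥bis P0·P3 via (45.615,12.765): [(15.2053, 0) (49.849, 0) (42.5518, 22) (26.0804, 22)]  |A|=562.2669
5. ⊥bis P0·P4 via (47.62,4.15): [(15.2053, 0) (47.2703, 0) (47.7927, 6.1995) (42.5518, 22) (26.0804, 22)]  |A|=554.2733
6. ⊥bis P0·P5 via (33.32,11.655): [(26.07, 21.979) (15.2053, 0) (41.5047, 0)]  |A|=289.0169
7. ⊥bis P0·P6 via (37.8,6.63): [(37.8698, 5.176) (26.07, 21.979) (15.2053, 0) (38.1185, 0)]  |A|=280.2534
8. canonical 4-gon: [(37.8698, 5.176) (26.07, 21.979) (15.2053, 0) (38.1185, 0)]
9. shoelace: 280.2534

Area of P0's cell: 280.2534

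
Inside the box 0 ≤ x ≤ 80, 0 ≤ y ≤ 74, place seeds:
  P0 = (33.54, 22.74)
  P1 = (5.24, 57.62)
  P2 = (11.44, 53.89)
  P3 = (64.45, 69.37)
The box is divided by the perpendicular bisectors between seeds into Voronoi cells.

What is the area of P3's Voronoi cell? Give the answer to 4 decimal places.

Area of P3's cell: 1463.3912

1. box [0,80]×[0,74]: [(0, 0) (80, 0) (80, 74) (0, 74)]
2. ⊥bis P3·P0 via (48.995,46.055): [(80, 25.5025) (80, 74) (6.8379, 74)]  |A|=1774.0902
3. ⊥bis P3·P1 via (34.845,63.495): [(36.6868, 54.2138) (80, 25.5025) (80, 74) (32.7603, 74)]  |A|=1517.6376
4. ⊥bis P3·P2 via (37.945,61.63): [(40.9325, 51.3994) (80, 25.5025) (80, 74) (34.3327, 74)]  |A|=1463.3912
5. canonical 4-gon: [(40.9325, 51.3994) (80, 25.5025) (80, 74) (34.3327, 74)]
6. shoelace: 1463.3912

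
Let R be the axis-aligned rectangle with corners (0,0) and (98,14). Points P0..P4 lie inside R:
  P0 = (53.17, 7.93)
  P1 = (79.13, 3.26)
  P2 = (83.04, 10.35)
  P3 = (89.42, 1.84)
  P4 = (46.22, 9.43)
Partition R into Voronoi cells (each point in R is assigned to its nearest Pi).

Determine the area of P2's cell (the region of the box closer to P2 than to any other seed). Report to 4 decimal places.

1. box [0,98]×[0,14]: [(0, 0) (98, 0) (98, 14) (0, 14)]
2. ⊥bis P2·P0 via (68.105,9.14): [(68.8455, 0) (98, 0) (98, 14) (67.7113, 14)]  |A|=416.1027
3. ⊥bis P2·P1 via (81.085,6.805): [(93.4245, 0) (98, 0) (98, 14) (68.0383, 14)]  |A|=241.7603
4. ⊥bis P2·P3 via (86.23,6.095): [(84.5951, 4.8693) (96.7741, 14) (68.0383, 14)]  |A|=131.1895
5. ⊥bis P2·P4 via (64.63,9.89): [(84.5951, 4.8693) (96.7741, 14) (68.0383, 14)]  |A|=131.1895
6. canonical 3-gon: [(84.5951, 4.8693) (96.7741, 14) (68.0383, 14)]
7. shoelace: 131.1895

Area of P2's cell: 131.1895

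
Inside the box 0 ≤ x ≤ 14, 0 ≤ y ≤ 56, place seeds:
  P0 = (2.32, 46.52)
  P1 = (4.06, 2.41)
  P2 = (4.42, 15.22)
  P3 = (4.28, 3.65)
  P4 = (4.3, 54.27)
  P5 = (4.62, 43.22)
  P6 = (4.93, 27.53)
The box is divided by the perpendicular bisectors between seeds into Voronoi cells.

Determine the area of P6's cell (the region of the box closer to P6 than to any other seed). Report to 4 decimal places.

1. box [0,14]×[0,56]: [(0, 0) (14, 0) (14, 56) (0, 56)]
2. ⊥bis P6·P0 via (3.625,37.025): [(0, 36.5268) (0, 0) (14, 0) (14, 38.4509)]  |A|=524.8441
3. ⊥bis P6·P1 via (4.495,14.97): [(0, 36.5268) (0, 15.1257) (14, 14.6408) (14, 38.4509)]  |A|=316.4787
4. ⊥bis P6·P2 via (4.675,21.375): [(0, 36.5268) (0, 21.5687) (14, 20.9887) (14, 38.4509)]  |A|=226.9426
5. ⊥bis P6·P3 via (4.605,15.59): [(0, 36.5268) (0, 21.5687) (14, 20.9887) (14, 38.4509)]  |A|=226.9426
6. ⊥bis P6·P4 via (4.615,40.9): [(0, 36.5268) (0, 21.5687) (14, 20.9887) (14, 38.4509)]  |A|=226.9426
7. ⊥bis P6·P5 via (4.775,35.375): [(0, 35.2807) (0, 21.5687) (14, 20.9887) (14, 35.5573)]  |A|=197.964
8. canonical 4-gon: [(0, 35.2807) (0, 21.5687) (14, 20.9887) (14, 35.5573)]
9. shoelace: 197.964

Area of P6's cell: 197.9640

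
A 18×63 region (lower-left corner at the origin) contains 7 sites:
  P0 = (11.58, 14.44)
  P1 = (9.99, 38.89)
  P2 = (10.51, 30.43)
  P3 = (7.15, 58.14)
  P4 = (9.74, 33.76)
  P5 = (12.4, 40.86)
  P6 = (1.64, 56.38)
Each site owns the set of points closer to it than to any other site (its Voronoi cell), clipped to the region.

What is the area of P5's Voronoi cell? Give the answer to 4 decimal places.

Area of P5's cell: 130.0230

1. box [0,18]×[0,63]: [(0, 0) (18, 0) (18, 63) (0, 63)]
2. ⊥bis P5·P0 via (11.99,27.65): [(0, 28.0221) (18, 27.4635) (18, 63) (0, 63)]  |A|=634.6296
3. ⊥bis P5·P1 via (11.195,39.875): [(0, 53.5704) (18, 31.5501) (18, 63) (0, 63)]  |A|=367.9154
4. ⊥bis P5·P2 via (11.455,35.645): [(0, 53.5704) (15.2087, 34.9648) (18, 34.459) (18, 63) (0, 63)]  |A|=363.8557
5. ⊥bis P5·P3 via (9.775,49.5): [(4.61, 47.9308) (15.2087, 34.9648) (18, 34.459) (18, 51.9989)]  |A|=132.8451
6. ⊥bis P5·P4 via (11.07,37.31): [(4.61, 47.9308) (14.2724, 36.1102) (18, 34.7137) (18, 51.9989)]  |A|=131.0086
7. ⊥bis P5·P6 via (7.02,48.62): [(7.1303, 48.6965) (5.1222, 47.3042) (14.2724, 36.1102) (18, 34.7137) (18, 51.9989)]  |A|=130.023
8. canonical 5-gon: [(7.1303, 48.6965) (5.1222, 47.3042) (14.2724, 36.1102) (18, 34.7137) (18, 51.9989)]
9. shoelace: 130.023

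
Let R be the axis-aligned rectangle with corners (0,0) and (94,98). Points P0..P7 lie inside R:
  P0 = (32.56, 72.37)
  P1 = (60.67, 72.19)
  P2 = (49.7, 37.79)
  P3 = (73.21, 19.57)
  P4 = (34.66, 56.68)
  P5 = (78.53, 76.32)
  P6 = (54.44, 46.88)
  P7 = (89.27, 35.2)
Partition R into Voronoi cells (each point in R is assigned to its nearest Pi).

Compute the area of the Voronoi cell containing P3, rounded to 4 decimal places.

Area of P3's cell: 1244.6333

1. box [0,94]×[0,98]: [(0, 0) (94, 0) (94, 98) (0, 98)]
2. ⊥bis P3·P0 via (52.885,45.97): [(0, 5.2546) (0, 0) (94, 0) (94, 77.6239)]  |A|=3895.2866
3. ⊥bis P3·P1 via (66.94,45.88): [(46.4146, 40.9885) (0, 5.2546) (0, 0) (94, 0) (94, 52.3287)]  |A|=3293.4472
4. ⊥bis P3·P2 via (61.455,28.68): [(76.5619, 48.173) (39.2283, 0) (94, 0) (94, 52.3287)]  |A|=1775.5162
5. ⊥bis P3·P4 via (53.935,38.125): [(76.5619, 48.173) (39.2283, 0) (94, 0) (94, 52.3287)]  |A|=1775.5162
6. ⊥bis P3·P5 via (75.87,47.945): [(76.3503, 47.9) (39.2283, 0) (94, 0) (94, 46.2454)]  |A|=1719.8908
7. ⊥bis P3·P6 via (63.825,33.225): [(84.1174, 47.1719) (66.2906, 34.9196) (39.2283, 0) (94, 0) (94, 46.2454)]  |A|=1665.8184
8. ⊥bis P3·P7 via (81.24,27.385): [(70.8544, 38.0563) (66.2906, 34.9196) (39.2283, 0) (94, 0) (94, 14.274)]  |A|=1244.6333
9. canonical 5-gon: [(70.8544, 38.0563) (66.2906, 34.9196) (39.2283, 0) (94, 0) (94, 14.274)]
10. shoelace: 1244.6333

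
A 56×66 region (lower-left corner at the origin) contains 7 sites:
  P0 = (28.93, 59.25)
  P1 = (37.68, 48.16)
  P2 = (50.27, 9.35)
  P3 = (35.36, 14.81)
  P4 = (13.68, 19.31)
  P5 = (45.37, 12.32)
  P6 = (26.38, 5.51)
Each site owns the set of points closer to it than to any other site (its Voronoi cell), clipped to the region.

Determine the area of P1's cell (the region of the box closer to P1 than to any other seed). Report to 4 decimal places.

Area of P1's cell: 883.5193

1. box [0,56]×[0,66]: [(0, 0) (56, 0) (56, 66) (0, 66)]
2. ⊥bis P1·P0 via (33.305,53.705): [(0, 27.4274) (0, 0) (56, 0) (56, 66) (48.888, 66)]  |A|=2753.1303
3. ⊥bis P1·P2 via (43.975,28.755): [(0, 27.4274) (0, 14.4895) (56, 32.6559) (56, 66) (48.888, 66)]  |A|=1433.0594
4. ⊥bis P1·P3 via (36.52,31.485): [(7.6851, 33.4909) (49.5882, 30.5759) (56, 32.6559) (56, 66) (48.888, 66)]  |A|=974.0347
5. ⊥bis P1·P4 via (25.68,33.735): [(17.0712, 40.8966) (27.6423, 32.1026) (49.5882, 30.5759) (56, 32.6559) (56, 66) (48.888, 66)]  |A|=893.621
6. ⊥bis P1·P5 via (41.525,30.24): [(17.0712, 40.8966) (27.6423, 32.1026) (44.6814, 30.9173) (56, 33.3458) (56, 66) (48.888, 66)]  |A|=883.5193
7. ⊥bis P1·P6 via (32.03,26.835): [(17.0712, 40.8966) (27.6423, 32.1026) (44.6814, 30.9173) (56, 33.3458) (56, 66) (48.888, 66)]  |A|=883.5193
8. canonical 6-gon: [(17.0712, 40.8966) (27.6423, 32.1026) (44.6814, 30.9173) (56, 33.3458) (56, 66) (48.888, 66)]
9. shoelace: 883.5193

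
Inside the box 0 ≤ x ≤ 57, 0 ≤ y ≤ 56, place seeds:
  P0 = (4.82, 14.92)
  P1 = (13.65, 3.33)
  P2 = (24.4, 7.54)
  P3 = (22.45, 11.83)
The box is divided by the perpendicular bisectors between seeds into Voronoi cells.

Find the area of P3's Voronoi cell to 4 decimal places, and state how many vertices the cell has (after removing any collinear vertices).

1. box [0,57]×[0,56]: [(0, 0) (57, 0) (57, 56) (0, 56)]
2. ⊥bis P3·P0 via (13.635,13.375): [(11.2908, 0) (57, 0) (57, 56) (21.1059, 56)]  |A|=2284.8943
3. ⊥bis P3·P1 via (18.05,7.58): [(13.4534, 12.3388) (25.3716, 0) (57, 0) (57, 56) (21.1059, 56)]  |A|=2198.0238
4. ⊥bis P3·P2 via (23.425,9.685): [(13.4534, 12.3388) (18.277, 7.345) (57, 24.9464) (57, 56) (21.1059, 56)]  |A|=1598.8695
5. canonical 5-gon: [(13.4534, 12.3388) (18.277, 7.345) (57, 24.9464) (57, 56) (21.1059, 56)]
6. shoelace: 1598.8695

Area of P3's cell: 1598.8695 (5 vertices)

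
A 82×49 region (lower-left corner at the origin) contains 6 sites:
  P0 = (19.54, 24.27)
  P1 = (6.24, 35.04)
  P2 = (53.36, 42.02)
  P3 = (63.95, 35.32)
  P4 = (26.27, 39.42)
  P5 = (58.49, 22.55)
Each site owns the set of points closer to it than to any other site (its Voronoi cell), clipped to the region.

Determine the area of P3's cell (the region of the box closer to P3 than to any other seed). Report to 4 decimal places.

Area of P3's cell: 544.1472

1. box [0,82]×[0,49]: [(0, 0) (82, 0) (82, 49) (0, 49)]
2. ⊥bis P3·P0 via (41.745,29.795): [(49.1585, 0) (82, 0) (82, 49) (36.9665, 49)]  |A|=1907.938
3. ⊥bis P3·P1 via (35.095,35.18): [(49.1585, 0) (82, 0) (82, 49) (36.9665, 49)]  |A|=1907.938
4. ⊥bis P3·P2 via (58.655,38.67): [(44.9332, 16.9814) (49.1585, 0) (82, 0) (82, 49) (65.1905, 49)]  |A|=1456.0911
5. ⊥bis P3·P4 via (45.11,37.37): [(44.9332, 16.9814) (49.1585, 0) (82, 0) (82, 49) (65.1905, 49)]  |A|=1456.0911
6. ⊥bis P3·P5 via (61.22,28.935): [(54.3534, 31.8709) (82, 20.0502) (82, 49) (65.1905, 49)]  |A|=544.1472
7. canonical 4-gon: [(54.3534, 31.8709) (82, 20.0502) (82, 49) (65.1905, 49)]
8. shoelace: 544.1472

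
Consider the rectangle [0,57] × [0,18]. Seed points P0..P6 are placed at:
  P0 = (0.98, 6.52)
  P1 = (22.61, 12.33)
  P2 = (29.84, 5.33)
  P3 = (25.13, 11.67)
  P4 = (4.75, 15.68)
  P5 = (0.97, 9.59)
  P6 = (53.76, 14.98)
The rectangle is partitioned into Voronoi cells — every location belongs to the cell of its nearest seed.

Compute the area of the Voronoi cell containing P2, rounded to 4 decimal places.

1. box [0,57]×[0,18]: [(0, 0) (57, 0) (57, 18) (0, 18)]
2. ⊥bis P2·P0 via (15.41,5.925): [(15.1657, 0) (57, 0) (57, 18) (15.9079, 18)]  |A|=746.3377
3. ⊥bis P2·P1 via (26.225,8.83): [(17.6759, 0) (57, 0) (57, 18) (35.1033, 18)]  |A|=550.9873
4. ⊥bis P2·P3 via (27.485,8.5): [(21.8586, 4.3201) (17.6759, 0) (57, 0) (57, 18) (40.2727, 18)]  |A|=515.629
5. ⊥bis P2·P4 via (17.295,10.505): [(21.8586, 4.3201) (17.6759, 0) (57, 0) (57, 18) (40.2727, 18)]  |A|=515.629
6. ⊥bis P2·P5 via (15.405,7.46): [(21.8586, 4.3201) (17.6759, 0) (57, 0) (57, 18) (40.2727, 18)]  |A|=515.629
7. ⊥bis P2·P6 via (41.8,10.155): [(39.0127, 17.064) (21.8586, 4.3201) (17.6759, 0) (45.8968, 0)]  |A|=251.1827
8. canonical 4-gon: [(39.0127, 17.064) (21.8586, 4.3201) (17.6759, 0) (45.8968, 0)]
9. shoelace: 251.1827

Area of P2's cell: 251.1827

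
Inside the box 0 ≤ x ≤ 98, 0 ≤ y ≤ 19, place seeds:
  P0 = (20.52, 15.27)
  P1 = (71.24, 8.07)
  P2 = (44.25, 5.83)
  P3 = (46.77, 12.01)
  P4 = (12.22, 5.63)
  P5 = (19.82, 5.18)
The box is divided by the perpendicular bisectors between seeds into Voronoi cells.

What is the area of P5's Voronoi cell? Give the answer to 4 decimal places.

Area of P5's cell: 159.7639

1. box [0,98]×[0,19]: [(0, 0) (98, 0) (98, 19) (0, 19)]
2. ⊥bis P5·P0 via (20.17,10.225): [(0, 11.6243) (0, 0) (98, 0) (98, 4.8255)]  |A|=806.0403
3. ⊥bis P5·P1 via (45.53,6.625): [(45.4261, 8.4728) (0, 11.6243) (0, 0) (45.9024, 0)]  |A|=458.4853
4. ⊥bis P5·P2 via (32.035,5.505): [(31.9311, 9.4091) (0, 11.6243) (0, 0) (32.1815, 0)]  |A|=336.9874
5. ⊥bis P5·P3 via (33.295,8.595): [(31.9311, 9.4091) (0, 11.6243) (0, 0) (32.1815, 0)]  |A|=336.9874
6. ⊥bis P5·P4 via (16.02,5.405): [(31.9311, 9.4091) (16.3212, 10.492) (15.7, 0) (32.1815, 0)]  |A|=159.7639
7. canonical 4-gon: [(31.9311, 9.4091) (16.3212, 10.492) (15.7, 0) (32.1815, 0)]
8. shoelace: 159.7639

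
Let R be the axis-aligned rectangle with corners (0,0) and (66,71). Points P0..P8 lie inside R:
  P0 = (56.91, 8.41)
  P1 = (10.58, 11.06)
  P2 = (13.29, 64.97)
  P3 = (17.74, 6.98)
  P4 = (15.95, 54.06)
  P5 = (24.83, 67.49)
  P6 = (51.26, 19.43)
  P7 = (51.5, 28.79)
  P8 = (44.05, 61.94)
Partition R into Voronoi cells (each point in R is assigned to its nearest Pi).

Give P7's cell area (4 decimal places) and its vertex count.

Area of P7's cell: 773.4774 (6 vertices)

1. box [0,66]×[0,71]: [(0, 0) (66, 0) (66, 71) (0, 71)]
2. ⊥bis P7·P0 via (54.205,18.6): [(0, 4.2109) (66, 21.7311) (66, 71) (0, 71)]  |A|=3829.9141
3. ⊥bis P7·P1 via (31.04,19.925): [(33.9444, 13.2217) (66, 21.7311) (66, 71) (8.91, 71)]  |A|=2438.9535
4. ⊥bis P7·P2 via (32.395,46.88): [(23.4527, 37.436) (33.9444, 13.2217) (66, 21.7311) (66, 71) (55.2336, 71)]  |A|=1661.5517
5. ⊥bis P7·P3 via (34.62,17.885): [(23.4527, 37.436) (26.433, 30.5578) (37.0927, 14.0574) (66, 21.7311) (66, 71) (55.2336, 71)]  |A|=1631.1233
6. ⊥bis P7·P4 via (33.725,41.425): [(53.2849, 68.942) (26.2691, 30.936) (26.433, 30.5578) (37.0927, 14.0574) (66, 21.7311) (66, 71) (55.2336, 71)]  |A|=1489.8025
7. ⊥bis P7·P5 via (38.165,48.14): [(38.8182, 48.5902) (26.2691, 30.936) (26.433, 30.5578) (37.0927, 14.0574) (66, 21.7311) (66, 67.3224)]  |A|=1314.2406
8. ⊥bis P7·P6 via (51.38,24.11): [(38.8182, 48.5902) (26.2691, 30.936) (26.433, 30.5578) (30.2484, 24.6518) (66, 23.7351) (66, 67.3224)]  |A|=1099.0283
9. ⊥bis P7·P8 via (47.775,45.365): [(34.3869, 42.3562) (26.2691, 30.936) (26.433, 30.5578) (30.2484, 24.6518) (66, 23.7351) (66, 49.4608)]  |A|=773.4774
10. canonical 6-gon: [(34.3869, 42.3562) (26.2691, 30.936) (26.433, 30.5578) (30.2484, 24.6518) (66, 23.7351) (66, 49.4608)]
11. shoelace: 773.4774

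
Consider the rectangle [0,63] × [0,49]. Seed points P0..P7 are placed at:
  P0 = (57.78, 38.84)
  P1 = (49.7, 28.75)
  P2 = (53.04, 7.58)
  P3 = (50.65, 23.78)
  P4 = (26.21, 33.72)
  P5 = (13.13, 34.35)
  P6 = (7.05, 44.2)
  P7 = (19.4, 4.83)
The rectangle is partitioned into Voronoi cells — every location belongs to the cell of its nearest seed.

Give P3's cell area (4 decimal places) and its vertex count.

1. box [0,63]×[0,49]: [(0, 0) (63, 0) (63, 49) (0, 49)]
2. ⊥bis P3·P0 via (54.215,31.31): [(0, 0) (63, 0) (63, 27.1508) (16.8501, 49) (0, 49)]  |A|=2582.8321
3. ⊥bis P3·P1 via (50.175,26.265): [(0, 16.6742) (0, 0) (63, 0) (63, 27.1508) (60.6442, 28.2662)]  |A|=1427.9618
4. ⊥bis P3·P2 via (51.845,15.68): [(0, 16.6742) (0, 8.0313) (63, 17.3257) (63, 27.1508) (60.6442, 28.2662)]  |A|=629.2172
5. ⊥bis P3·P4 via (38.43,28.75): [(36.3441, 23.6213) (31.9187, 12.7403) (63, 17.3257) (63, 27.1508) (60.6442, 28.2662)]  |A|=308.9232
6. ⊥bis P3·P5 via (31.89,29.065): [(36.3441, 23.6213) (31.9187, 12.7403) (63, 17.3257) (63, 27.1508) (60.6442, 28.2662)]  |A|=308.9232
7. ⊥bis P3·P6 via (28.85,33.99): [(36.3441, 23.6213) (31.9187, 12.7403) (63, 17.3257) (63, 27.1508) (60.6442, 28.2662)]  |A|=308.9232
8. ⊥bis P3·P7 via (35.025,14.305): [(36.3441, 23.6213) (33.5466, 16.743) (35.6409, 13.2894) (63, 17.3257) (63, 27.1508) (60.6442, 28.2662)]  |A|=301.9207
9. canonical 6-gon: [(36.3441, 23.6213) (33.5466, 16.743) (35.6409, 13.2894) (63, 17.3257) (63, 27.1508) (60.6442, 28.2662)]
10. shoelace: 301.9207

Area of P3's cell: 301.9207 (6 vertices)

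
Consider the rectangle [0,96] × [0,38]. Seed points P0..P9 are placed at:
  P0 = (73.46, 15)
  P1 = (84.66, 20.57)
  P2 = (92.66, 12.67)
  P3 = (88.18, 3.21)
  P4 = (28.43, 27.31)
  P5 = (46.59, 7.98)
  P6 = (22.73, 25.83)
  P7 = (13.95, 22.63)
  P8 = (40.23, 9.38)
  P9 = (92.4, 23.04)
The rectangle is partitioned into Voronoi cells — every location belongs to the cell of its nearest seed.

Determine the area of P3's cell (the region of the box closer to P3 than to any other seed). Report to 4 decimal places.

Area of P3's cell: 164.6605

1. box [0,96]×[0,38]: [(0, 0) (96, 0) (96, 38) (0, 38)]
2. ⊥bis P3·P0 via (80.82,9.105): [(73.5273, 0) (96, 0) (96, 28.0575)]  |A|=315.263
3. ⊥bis P3·P1 via (86.42,11.89): [(82.3974, 11.0743) (73.5273, 0) (96, 0) (96, 13.8325)]  |A|=218.5143
4. ⊥bis P3·P2 via (90.42,7.94): [(83.3805, 11.2737) (82.3974, 11.0743) (73.5273, 0) (96, 0) (96, 5.2975)]  |A|=164.6605
5. ⊥bis P3·P4 via (58.305,15.26): [(83.3805, 11.2737) (82.3974, 11.0743) (73.5273, 0) (96, 0) (96, 5.2975)]  |A|=164.6605
6. ⊥bis P3·P5 via (67.385,5.595): [(83.3805, 11.2737) (82.3974, 11.0743) (73.5273, 0) (96, 0) (96, 5.2975)]  |A|=164.6605
7. ⊥bis P3·P6 via (55.455,14.52): [(83.3805, 11.2737) (82.3974, 11.0743) (73.5273, 0) (96, 0) (96, 5.2975)]  |A|=164.6605
8. ⊥bis P3·P7 via (51.065,12.92): [(83.3805, 11.2737) (82.3974, 11.0743) (73.5273, 0) (96, 0) (96, 5.2975)]  |A|=164.6605
9. ⊥bis P3·P8 via (64.205,6.295): [(83.3805, 11.2737) (82.3974, 11.0743) (73.5273, 0) (96, 0) (96, 5.2975)]  |A|=164.6605
10. ⊥bis P3·P9 via (90.29,13.125): [(83.3805, 11.2737) (82.3974, 11.0743) (73.5273, 0) (96, 0) (96, 5.2975)]  |A|=164.6605
11. canonical 5-gon: [(83.3805, 11.2737) (82.3974, 11.0743) (73.5273, 0) (96, 0) (96, 5.2975)]
12. shoelace: 164.6605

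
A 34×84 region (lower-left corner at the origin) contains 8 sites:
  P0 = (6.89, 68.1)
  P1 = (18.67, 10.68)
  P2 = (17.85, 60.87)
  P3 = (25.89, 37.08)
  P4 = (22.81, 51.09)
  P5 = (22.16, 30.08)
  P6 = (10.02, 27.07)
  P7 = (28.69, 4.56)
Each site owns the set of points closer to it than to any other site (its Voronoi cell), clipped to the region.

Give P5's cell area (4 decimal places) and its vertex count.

1. box [0,34]×[0,84]: [(0, 0) (34, 0) (34, 84) (0, 84)]
2. ⊥bis P5·P0 via (14.525,49.09): [(0, 43.2563) (0, 0) (34, 0) (34, 56.9118)]  |A|=1702.8572
3. ⊥bis P5·P1 via (20.415,20.38): [(0, 43.2563) (0, 24.0526) (34, 17.9361) (34, 56.9118)]  |A|=989.0494
4. ⊥bis P5·P2 via (20.005,45.475): [(0, 42.6747) (0, 24.0526) (34, 17.9361) (34, 47.434)]  |A|=818.0404
5. ⊥bis P5·P3 via (24.025,33.58): [(5.5098, 43.446) (0, 42.6747) (0, 24.0526) (34, 17.9361) (34, 28.2647)]  |A|=544.9721
6. ⊥bis P5·P4 via (22.485,40.585): [(10.1635, 40.9662) (0, 41.2806) (0, 24.0526) (34, 17.9361) (34, 28.2647)]  |A|=529.2618
7. ⊥bis P5·P6 via (16.09,28.575): [(13.4522, 39.2138) (18.0148, 20.8118) (34, 17.9361) (34, 28.2647)]  |A|=246.6348
8. ⊥bis P5·P7 via (25.425,17.32): [(13.4522, 39.2138) (18.0148, 20.8118) (30.3787, 18.5876) (34, 19.5142) (34, 28.2647)]  |A|=243.7776
9. canonical 5-gon: [(13.4522, 39.2138) (18.0148, 20.8118) (30.3787, 18.5876) (34, 19.5142) (34, 28.2647)]
10. shoelace: 243.7776

Area of P5's cell: 243.7776 (5 vertices)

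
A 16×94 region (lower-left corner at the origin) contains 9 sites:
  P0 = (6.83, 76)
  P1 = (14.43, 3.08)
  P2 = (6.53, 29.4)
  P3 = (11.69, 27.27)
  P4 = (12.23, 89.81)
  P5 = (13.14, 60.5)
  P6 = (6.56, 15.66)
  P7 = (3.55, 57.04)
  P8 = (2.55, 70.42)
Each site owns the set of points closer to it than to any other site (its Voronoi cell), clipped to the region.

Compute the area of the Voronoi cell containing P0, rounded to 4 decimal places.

1. box [0,16]×[0,94]: [(0, 0) (16, 0) (16, 94) (0, 94)]
2. ⊥bis P0·P1 via (10.63,39.54): [(0, 38.4321) (16, 40.0997) (16, 94) (0, 94)]  |A|=875.7457
3. ⊥bis P0·P2 via (6.68,52.7): [(0, 52.743) (16, 52.64) (16, 94) (0, 94)]  |A|=660.936
4. ⊥bis P0·P3 via (9.26,51.635): [(0, 52.743) (16, 52.64) (16, 94) (0, 94)]  |A|=660.936
5. ⊥bis P0·P4 via (9.53,82.905): [(0, 86.6314) (0, 52.743) (16, 52.64) (16, 80.3751)]  |A|=492.9882
6. ⊥bis P0·P5 via (9.985,68.25): [(0, 86.6314) (0, 64.1851) (16, 70.6987) (16, 80.3751)]  |A|=256.9816
7. ⊥bis P0·P6 via (6.695,45.83): [(0, 86.6314) (0, 64.1851) (16, 70.6987) (16, 80.3751)]  |A|=256.9816
8. ⊥bis P0·P7 via (5.19,66.52): [(0, 86.6314) (0, 67.4178) (5.5727, 66.4538) (16, 70.6987) (16, 80.3751)]  |A|=247.9741
9. ⊥bis P0·P8 via (4.69,73.21): [(0, 86.6314) (0, 76.8073) (10.7503, 68.5616) (16, 70.6987) (16, 80.3751)]  |A|=189.1351
10. canonical 5-gon: [(0, 86.6314) (0, 76.8073) (10.7503, 68.5616) (16, 70.6987) (16, 80.3751)]
11. shoelace: 189.1351

Area of P0's cell: 189.1351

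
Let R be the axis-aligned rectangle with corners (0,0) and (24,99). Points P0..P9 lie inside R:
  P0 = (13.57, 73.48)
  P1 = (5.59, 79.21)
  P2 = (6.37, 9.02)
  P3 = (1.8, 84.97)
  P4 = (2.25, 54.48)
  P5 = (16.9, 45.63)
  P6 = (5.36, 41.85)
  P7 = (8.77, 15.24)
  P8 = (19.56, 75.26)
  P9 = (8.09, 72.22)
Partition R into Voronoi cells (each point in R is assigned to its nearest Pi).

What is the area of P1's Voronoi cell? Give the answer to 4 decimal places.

Area of P1's cell: 117.8155

1. box [0,24]×[0,99]: [(0, 0) (24, 0) (24, 99) (0, 99)]
2. ⊥bis P1·P0 via (9.58,76.345): [(0, 63.0032) (24, 96.4273) (24, 99) (0, 99)]  |A|=462.8337
3. ⊥bis P1·P2 via (5.98,44.115): [(0, 63.0032) (24, 96.4273) (24, 99) (0, 99)]  |A|=462.8337
4. ⊥bis P1·P3 via (3.695,82.09): [(0, 79.6587) (0, 63.0032) (22.6703, 94.5755)]  |A|=188.793
5. ⊥bis P1·P4 via (3.92,66.845): [(0, 79.6587) (0, 67.3744) (2.8612, 66.988) (22.6703, 94.5755)]  |A|=182.5394
6. ⊥bis P1·P5 via (11.245,62.42): [(0, 79.6587) (0, 67.3744) (2.8612, 66.988) (22.6703, 94.5755)]  |A|=182.5394
7. ⊥bis P1·P6 via (5.475,60.53): [(0, 79.6587) (0, 67.3744) (2.8612, 66.988) (22.6703, 94.5755)]  |A|=182.5394
8. ⊥bis P1·P7 via (7.18,47.225): [(0, 79.6587) (0, 67.3744) (2.8612, 66.988) (22.6703, 94.5755)]  |A|=182.5394
9. ⊥bis P1·P8 via (12.575,77.235): [(16.2912, 90.3781) (0, 79.6587) (0, 67.3744) (2.8612, 66.988) (14.1053, 82.6473)]  |A|=162.4689
10. ⊥bis P1·P9 via (6.84,75.715): [(16.2912, 90.3781) (0, 79.6587) (0, 73.2686) (9.9181, 76.8159) (14.1053, 82.6473)]  |A|=117.8155
11. canonical 5-gon: [(16.2912, 90.3781) (0, 79.6587) (0, 73.2686) (9.9181, 76.8159) (14.1053, 82.6473)]
12. shoelace: 117.8155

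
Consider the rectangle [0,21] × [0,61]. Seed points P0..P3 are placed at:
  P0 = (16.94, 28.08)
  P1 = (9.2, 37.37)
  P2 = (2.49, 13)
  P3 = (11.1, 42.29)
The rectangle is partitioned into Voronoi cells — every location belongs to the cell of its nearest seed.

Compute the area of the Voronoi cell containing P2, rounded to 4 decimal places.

Area of P2's cell: 408.7111

1. box [0,21]×[0,61]: [(0, 0) (21, 0) (21, 61) (0, 61)]
2. ⊥bis P2·P0 via (9.715,20.54): [(0, 29.8491) (0, 0) (21, 0) (21, 9.7265)]  |A|=415.5437
3. ⊥bis P2·P1 via (5.845,25.185): [(4.4734, 25.5627) (0, 26.7944) (0, 0) (21, 0) (21, 9.7265)]  |A|=408.7111
4. ⊥bis P2·P3 via (6.795,27.645): [(4.4734, 25.5627) (0, 26.7944) (0, 0) (21, 0) (21, 9.7265)]  |A|=408.7111
5. canonical 5-gon: [(4.4734, 25.5627) (0, 26.7944) (0, 0) (21, 0) (21, 9.7265)]
6. shoelace: 408.7111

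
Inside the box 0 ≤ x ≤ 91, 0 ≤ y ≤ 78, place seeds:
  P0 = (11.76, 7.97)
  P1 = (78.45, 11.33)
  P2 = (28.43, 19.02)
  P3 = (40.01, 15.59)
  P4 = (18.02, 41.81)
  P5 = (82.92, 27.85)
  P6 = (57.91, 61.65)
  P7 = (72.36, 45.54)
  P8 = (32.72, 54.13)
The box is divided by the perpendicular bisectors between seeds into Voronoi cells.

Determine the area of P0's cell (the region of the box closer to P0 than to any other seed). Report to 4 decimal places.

Area of P0's cell: 537.4139

1. box [0,91]×[0,78]: [(0, 0) (91, 0) (91, 78) (0, 78)]
2. ⊥bis P0·P1 via (45.105,9.65): [(0, 0) (45.5912, 0) (41.6614, 78) (0, 78)]  |A|=3402.8496
3. ⊥bis P0·P2 via (20.095,13.495): [(0, 43.8103) (0, 0) (29.0404, 0)]  |A|=636.1337
4. ⊥bis P0·P3 via (25.885,11.78): [(0, 43.8103) (0, 0) (29.0404, 0)]  |A|=636.1337
5. ⊥bis P0·P4 via (14.89,24.89): [(12.2134, 25.3851) (0, 27.6445) (0, 0) (29.0404, 0)]  |A|=537.4139
6. ⊥bis P0·P5 via (47.34,17.91): [(12.2134, 25.3851) (0, 27.6445) (0, 0) (29.0404, 0)]  |A|=537.4139
7. ⊥bis P0·P6 via (34.835,34.81): [(12.2134, 25.3851) (0, 27.6445) (0, 0) (29.0404, 0)]  |A|=537.4139
8. ⊥bis P0·P7 via (42.06,26.755): [(12.2134, 25.3851) (0, 27.6445) (0, 0) (29.0404, 0)]  |A|=537.4139
9. ⊥bis P0·P8 via (22.24,31.05): [(12.2134, 25.3851) (0, 27.6445) (0, 0) (29.0404, 0)]  |A|=537.4139
10. canonical 4-gon: [(12.2134, 25.3851) (0, 27.6445) (0, 0) (29.0404, 0)]
11. shoelace: 537.4139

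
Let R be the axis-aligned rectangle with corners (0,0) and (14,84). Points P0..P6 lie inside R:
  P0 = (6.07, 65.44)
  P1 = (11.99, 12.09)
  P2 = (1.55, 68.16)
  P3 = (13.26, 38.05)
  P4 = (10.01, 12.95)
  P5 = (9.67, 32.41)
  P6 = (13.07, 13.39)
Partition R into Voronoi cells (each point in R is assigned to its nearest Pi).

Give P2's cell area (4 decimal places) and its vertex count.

1. box [0,14]×[0,84]: [(0, 0) (14, 0) (14, 84) (0, 84)]
2. ⊥bis P2·P0 via (3.81,66.8): [(0, 60.4687) (14, 83.7334) (14, 84) (0, 84)]  |A|=166.5856
3. ⊥bis P2·P1 via (6.77,40.125): [(0, 60.4687) (14, 83.7334) (14, 84) (0, 84)]  |A|=166.5856
4. ⊥bis P2·P3 via (7.405,53.105): [(0, 60.4687) (14, 83.7334) (14, 84) (0, 84)]  |A|=166.5856
5. ⊥bis P2·P4 via (5.78,40.555): [(0, 60.4687) (14, 83.7334) (14, 84) (0, 84)]  |A|=166.5856
6. ⊥bis P2·P5 via (5.61,50.285): [(0, 60.4687) (14, 83.7334) (14, 84) (0, 84)]  |A|=166.5856
7. ⊥bis P2·P6 via (7.31,40.775): [(0, 60.4687) (14, 83.7334) (14, 84) (0, 84)]  |A|=166.5856
8. canonical 4-gon: [(0, 60.4687) (14, 83.7334) (14, 84) (0, 84)]
9. shoelace: 166.5856

Area of P2's cell: 166.5856 (4 vertices)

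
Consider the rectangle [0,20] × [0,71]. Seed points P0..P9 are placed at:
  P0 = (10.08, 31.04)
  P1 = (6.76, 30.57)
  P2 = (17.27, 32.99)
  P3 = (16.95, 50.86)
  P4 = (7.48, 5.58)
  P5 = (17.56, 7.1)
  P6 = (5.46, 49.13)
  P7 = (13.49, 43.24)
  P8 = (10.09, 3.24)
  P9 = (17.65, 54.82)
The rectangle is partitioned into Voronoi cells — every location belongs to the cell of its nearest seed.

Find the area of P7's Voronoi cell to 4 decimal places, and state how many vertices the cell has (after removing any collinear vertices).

Area of P7's cell: 113.3854 (6 vertices)

1. box [0,20]×[0,71]: [(0, 0) (20, 0) (20, 71) (0, 71)]
2. ⊥bis P7·P0 via (11.785,37.14): [(0, 40.434) (20, 34.8438) (20, 71) (0, 71)]  |A|=667.2216
3. ⊥bis P7·P1 via (10.125,36.905): [(0, 42.2832) (7.3476, 38.3803) (20, 34.8438) (20, 71) (0, 71)]  |A|=660.4281
4. ⊥bis P7·P2 via (15.38,38.115): [(0, 42.2832) (7.3476, 38.3803) (12.3261, 36.9888) (20, 39.8188) (20, 71) (0, 71)]  |A|=641.3395
5. ⊥bis P7·P3 via (15.22,47.05): [(0, 53.9609) (0, 42.2832) (7.3476, 38.3803) (12.3261, 36.9888) (20, 39.8188) (20, 44.8796)]  |A|=209.7442
6. ⊥bis P7·P4 via (10.485,24.41): [(0, 53.9609) (0, 42.2832) (7.3476, 38.3803) (12.3261, 36.9888) (20, 39.8188) (20, 44.8796)]  |A|=209.7442
7. ⊥bis P7·P5 via (15.525,25.17): [(0, 53.9609) (0, 42.2832) (7.3476, 38.3803) (12.3261, 36.9888) (20, 39.8188) (20, 44.8796)]  |A|=209.7442
8. ⊥bis P7·P6 via (9.475,46.185): [(11.3863, 48.7908) (4.7589, 39.7554) (7.3476, 38.3803) (12.3261, 36.9888) (20, 39.8188) (20, 44.8796)]  |A|=113.3854
9. ⊥bis P7·P8 via (11.79,23.24): [(11.3863, 48.7908) (4.7589, 39.7554) (7.3476, 38.3803) (12.3261, 36.9888) (20, 39.8188) (20, 44.8796)]  |A|=113.3854
10. ⊥bis P7·P9 via (15.57,49.03): [(11.3863, 48.7908) (4.7589, 39.7554) (7.3476, 38.3803) (12.3261, 36.9888) (20, 39.8188) (20, 44.8796)]  |A|=113.3854
11. canonical 6-gon: [(11.3863, 48.7908) (4.7589, 39.7554) (7.3476, 38.3803) (12.3261, 36.9888) (20, 39.8188) (20, 44.8796)]
12. shoelace: 113.3854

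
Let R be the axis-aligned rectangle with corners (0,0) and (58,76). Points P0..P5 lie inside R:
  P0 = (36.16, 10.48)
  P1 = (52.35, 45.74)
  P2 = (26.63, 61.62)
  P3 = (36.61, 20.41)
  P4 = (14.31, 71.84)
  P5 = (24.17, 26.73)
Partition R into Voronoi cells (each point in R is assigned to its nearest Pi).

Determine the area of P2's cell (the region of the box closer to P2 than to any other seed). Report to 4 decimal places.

1. box [0,58]×[0,76]: [(0, 0) (58, 0) (58, 76) (0, 76)]
2. ⊥bis P2·P0 via (31.395,36.05): [(0, 30.1995) (58, 41.0079) (58, 76) (0, 76)]  |A|=2342.986
3. ⊥bis P2·P1 via (39.49,53.68): [(0, 30.1995) (28.2422, 35.4625) (53.2708, 76) (0, 76)]  |A|=1726.4855
4. ⊥bis P2·P3 via (31.62,41.015): [(0, 33.3575) (31.6793, 41.0294) (53.2708, 76) (0, 76)]  |A|=1606.899
5. ⊥bis P2·P4 via (20.47,66.73): [(0, 42.0538) (0, 33.3575) (31.6793, 41.0294) (53.2708, 76) (28.1599, 76)]  |A|=1128.9389
6. ⊥bis P2·P5 via (25.4,44.175): [(3.0659, 45.7497) (33.2785, 43.6195) (53.2708, 76) (28.1599, 76)]  |A|=890.2485
7. canonical 4-gon: [(3.0659, 45.7497) (33.2785, 43.6195) (53.2708, 76) (28.1599, 76)]
8. shoelace: 890.2485

Area of P2's cell: 890.2485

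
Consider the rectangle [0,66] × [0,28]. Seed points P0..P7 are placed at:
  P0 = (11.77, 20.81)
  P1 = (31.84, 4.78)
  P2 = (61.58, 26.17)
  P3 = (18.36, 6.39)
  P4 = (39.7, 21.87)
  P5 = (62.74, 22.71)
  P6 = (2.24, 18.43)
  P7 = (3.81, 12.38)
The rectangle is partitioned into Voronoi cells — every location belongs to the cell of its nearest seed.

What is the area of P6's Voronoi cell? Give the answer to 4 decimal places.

1. box [0,66]×[0,28]: [(0, 0) (66, 0) (66, 28) (0, 28)]
2. ⊥bis P6·P0 via (7.005,19.62): [(0, 0) (11.9049, 0) (4.9122, 28) (0, 28)]  |A|=235.4387
3. ⊥bis P6·P1 via (17.04,11.605): [(0, 0) (11.6884, 0) (11.8288, 0.3045) (4.9122, 28) (0, 28)]  |A|=235.4058
4. ⊥bis P6·P2 via (31.91,22.3): [(0, 0) (11.6884, 0) (11.8288, 0.3045) (4.9122, 28) (0, 28)]  |A|=235.4058
5. ⊥bis P6·P3 via (10.3,12.41): [(0, 0) (1.031, 0) (9.1801, 10.9106) (4.9122, 28) (0, 28)]  |A|=176.1187
6. ⊥bis P6·P4 via (20.97,20.15): [(0, 0) (1.031, 0) (9.1801, 10.9106) (4.9122, 28) (0, 28)]  |A|=176.1187
7. ⊥bis P6·P5 via (32.49,20.57): [(0, 0) (1.031, 0) (9.1801, 10.9106) (4.9122, 28) (0, 28)]  |A|=176.1187
8. ⊥bis P6·P7 via (3.025,15.405): [(0, 14.62) (7.7513, 16.6315) (4.9122, 28) (0, 28)]  |A|=79.7786
9. canonical 4-gon: [(0, 14.62) (7.7513, 16.6315) (4.9122, 28) (0, 28)]
10. shoelace: 79.7786

Area of P6's cell: 79.7786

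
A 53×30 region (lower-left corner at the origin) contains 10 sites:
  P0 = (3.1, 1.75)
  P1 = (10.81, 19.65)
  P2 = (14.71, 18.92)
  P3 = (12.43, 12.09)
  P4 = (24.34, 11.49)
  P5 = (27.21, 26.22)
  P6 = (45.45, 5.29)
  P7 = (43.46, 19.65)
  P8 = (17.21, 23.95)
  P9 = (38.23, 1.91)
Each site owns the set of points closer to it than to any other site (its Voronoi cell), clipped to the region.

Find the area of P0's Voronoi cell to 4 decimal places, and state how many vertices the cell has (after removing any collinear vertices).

Area of P0's cell: 107.4153 (4 vertices)

1. box [0,53]×[0,30]: [(0, 0) (53, 0) (53, 30) (0, 30)]
2. ⊥bis P0·P1 via (6.955,10.7): [(0, 13.6957) (0, 0) (31.7968, 0)]  |A|=217.7395
3. ⊥bis P0·P2 via (8.905,10.335): [(10.8399, 9.0267) (0, 13.6957) (0, 0) (24.1894, 0)]  |A|=183.4049
4. ⊥bis P0·P3 via (7.765,6.92): [(0.4895, 13.4849) (0, 13.6957) (0, 0) (15.4341, 0)]  |A|=107.4153
5. ⊥bis P0·P4 via (13.72,6.62): [(0.4895, 13.4849) (0, 13.6957) (0, 0) (15.4341, 0)]  |A|=107.4153
6. ⊥bis P0·P5 via (15.155,13.985): [(0.4895, 13.4849) (0, 13.6957) (0, 0) (15.4341, 0)]  |A|=107.4153
7. ⊥bis P0·P6 via (24.275,3.52): [(0.4895, 13.4849) (0, 13.6957) (0, 0) (15.4341, 0)]  |A|=107.4153
8. ⊥bis P0·P7 via (23.28,10.7): [(0.4895, 13.4849) (0, 13.6957) (0, 0) (15.4341, 0)]  |A|=107.4153
9. ⊥bis P0·P8 via (10.155,12.85): [(0.4895, 13.4849) (0, 13.6957) (0, 0) (15.4341, 0)]  |A|=107.4153
10. ⊥bis P0·P9 via (20.665,1.83): [(0.4895, 13.4849) (0, 13.6957) (0, 0) (15.4341, 0)]  |A|=107.4153
11. canonical 4-gon: [(0.4895, 13.4849) (0, 13.6957) (0, 0) (15.4341, 0)]
12. shoelace: 107.4153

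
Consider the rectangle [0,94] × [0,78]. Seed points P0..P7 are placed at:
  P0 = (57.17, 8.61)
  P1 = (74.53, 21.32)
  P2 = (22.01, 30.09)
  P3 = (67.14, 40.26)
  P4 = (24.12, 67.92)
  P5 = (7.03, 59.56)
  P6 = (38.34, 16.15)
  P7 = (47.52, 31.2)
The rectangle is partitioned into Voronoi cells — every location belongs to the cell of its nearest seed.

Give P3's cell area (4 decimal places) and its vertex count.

Area of P3's cell: 1810.7851 (5 vertices)

1. box [0,94]×[0,78]: [(0, 0) (94, 0) (94, 78) (0, 78)]
2. ⊥bis P3·P0 via (62.155,24.435): [(0, 44.0143) (94, 14.4036) (94, 78) (0, 78)]  |A|=4586.3592
3. ⊥bis P3·P1 via (70.835,30.79): [(0, 44.0143) (57.9458, 25.7609) (94, 39.8285) (94, 78) (0, 78)]  |A|=4128.0219
4. ⊥bis P3·P2 via (44.575,35.175): [(45.8369, 29.5753) (57.9458, 25.7609) (94, 39.8285) (94, 78) (34.9244, 78)]  |A|=2503.5213
5. ⊥bis P3·P4 via (45.63,54.09): [(41.6926, 47.966) (45.8369, 29.5753) (57.9458, 25.7609) (94, 39.8285) (94, 78) (61.0031, 78)]  |A|=2111.8983
6. ⊥bis P3·P5 via (37.085,49.91): [(41.6926, 47.966) (45.8369, 29.5753) (57.9458, 25.7609) (94, 39.8285) (94, 78) (61.0031, 78)]  |A|=2111.8983
7. ⊥bis P3·P6 via (52.74,28.205): [(41.6926, 47.966) (43.7168, 38.9835) (53.6544, 27.1128) (57.9458, 25.7609) (94, 39.8285) (94, 78) (61.0031, 78)]  |A|=2077.7348
8. ⊥bis P3·P7 via (57.33,35.73): [(47.5051, 57.0064) (61.3247, 27.0793) (94, 39.8285) (94, 78) (61.0031, 78)]  |A|=1810.7851
9. canonical 5-gon: [(47.5051, 57.0064) (61.3247, 27.0793) (94, 39.8285) (94, 78) (61.0031, 78)]
10. shoelace: 1810.7851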